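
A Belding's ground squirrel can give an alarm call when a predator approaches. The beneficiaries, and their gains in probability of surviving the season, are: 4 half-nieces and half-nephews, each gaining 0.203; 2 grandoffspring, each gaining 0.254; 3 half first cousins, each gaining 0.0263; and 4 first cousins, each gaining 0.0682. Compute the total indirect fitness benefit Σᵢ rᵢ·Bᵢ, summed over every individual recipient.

0.26753125

r to a half-niece or half-nephew = 1/8 (half-aunt/uncle↔niece/nephew: one path of length 3: r = (1/2)^3 = 1/8).
r to a grandoffspring = 1/4 (two parent–offspring links: r = (1/2)^2 = 1/4).
r to a half first cousin = 0.0625 (half first cousins share one grandparent — one path of length 4: r = (1/2)^4 = 1/16).
r to a first cousin = 1/8 (first cousins share one grandparent pair — two paths of length 4: r = 2·(1/2)^4 = 1/8).
Summing one r·B term per recipient: 4·0.125·0.203 + 2·0.25·0.254 + 3·0.0625·0.0263 + 4·0.125·0.0682 = 0.26753125.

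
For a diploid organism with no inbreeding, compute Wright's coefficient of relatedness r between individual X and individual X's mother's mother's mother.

Each parent–offspring link contributes a factor of 1/2, and independent paths through distinct common ancestors add.
Three parent–offspring links: r = (1/2)^3 = 1/8.

0.125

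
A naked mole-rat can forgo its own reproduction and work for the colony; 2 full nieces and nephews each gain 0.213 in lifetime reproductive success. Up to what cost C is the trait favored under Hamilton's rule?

0.1065

r to a full niece or nephew = 1/4 (full aunt/uncle↔niece/nephew: two paths of length 3 through the shared grandparent pair: r = 2·(1/2)^3 = 1/4).
Hamilton's rule: n·r·B > C, so the trait is favored while C < n·r·B = 2·0.25·0.213 = 0.1065.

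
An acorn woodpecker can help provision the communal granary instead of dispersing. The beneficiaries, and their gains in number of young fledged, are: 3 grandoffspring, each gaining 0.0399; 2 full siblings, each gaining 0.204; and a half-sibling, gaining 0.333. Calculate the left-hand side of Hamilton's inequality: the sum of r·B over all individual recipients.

r to a grandoffspring = 0.25 (two parent–offspring links: r = (1/2)^2 = 1/4).
r to a full sibling = 0.5 (full sibs share both parents — two paths of length 2: r = 2·(1/2)^2 = 1/2).
r to a half-sibling = 1/4 (half-sibs share one parent — one path of length 2: r = (1/2)^2 = 1/4).
Summing one r·B term per recipient: 3·0.25·0.0399 + 2·0.5·0.204 + 1·0.25·0.333 = 0.317175.

0.317175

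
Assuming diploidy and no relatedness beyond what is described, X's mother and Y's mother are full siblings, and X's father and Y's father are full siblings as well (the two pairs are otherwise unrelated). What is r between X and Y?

0.25

Wright's path rule: contributions from independent ancestry routes add.
X and Y are related in two ways: first cousins through their mothers (r = 1/8) and first cousins through their fathers (r = 1/8) — i.e. double first cousins.
r = 1/8 + 1/8 = 0.25.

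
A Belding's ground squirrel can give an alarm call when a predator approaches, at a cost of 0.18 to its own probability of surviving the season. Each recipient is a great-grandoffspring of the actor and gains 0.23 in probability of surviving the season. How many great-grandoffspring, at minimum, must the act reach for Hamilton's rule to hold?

r to a great-grandoffspring = 1/8 (three parent–offspring links: r = (1/2)^3 = 1/8).
Hamilton's rule: n·r·B > C  ⇒  n > C/(r·B) = 0.18/(0.125·0.23) = 6.261.
The smallest integer exceeding 6.261 is 7.

7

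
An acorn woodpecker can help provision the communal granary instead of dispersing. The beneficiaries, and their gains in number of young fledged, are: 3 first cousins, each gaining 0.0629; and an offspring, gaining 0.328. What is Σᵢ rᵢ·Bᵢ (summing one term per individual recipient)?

r to a first cousin = 1/8 (first cousins share one grandparent pair — two paths of length 4: r = 2·(1/2)^4 = 1/8).
r to an offspring = 1/2 (one parent–offspring link: r = (1/2)^1 = 1/2).
Summing one r·B term per recipient: 3·0.125·0.0629 + 1·0.5·0.328 = 0.1875875.

0.1875875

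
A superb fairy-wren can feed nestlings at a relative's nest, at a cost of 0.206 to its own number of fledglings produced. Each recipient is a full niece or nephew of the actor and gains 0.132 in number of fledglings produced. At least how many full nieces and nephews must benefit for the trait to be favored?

r to a full niece or nephew = 1/4 (full aunt/uncle↔niece/nephew: two paths of length 3 through the shared grandparent pair: r = 2·(1/2)^3 = 1/4).
Hamilton's rule: n·r·B > C  ⇒  n > C/(r·B) = 0.206/(0.25·0.132) = 6.242.
The smallest integer exceeding 6.242 is 7.

7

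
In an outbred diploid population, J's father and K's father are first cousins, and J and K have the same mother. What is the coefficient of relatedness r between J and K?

Independent pedigree routes through distinct common ancestors add.
J and K are related in two ways: second cousins through their fathers (r = 1/32) and half-sibs through their shared mother (r = 1/4).
r = 1/32 + 1/4 = 9/32 = 0.28125.

0.28125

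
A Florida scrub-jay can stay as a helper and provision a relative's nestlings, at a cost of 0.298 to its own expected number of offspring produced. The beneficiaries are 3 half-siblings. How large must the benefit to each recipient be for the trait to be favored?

0.3973

r to a half-sibling = 1/4 (half-sibs share one parent — one path of length 2: r = (1/2)^2 = 1/4).
Hamilton's rule with n recipients of equal r: n·r·B > C, so B > C/(n·r) = 0.298/(3·0.25) = 0.3973.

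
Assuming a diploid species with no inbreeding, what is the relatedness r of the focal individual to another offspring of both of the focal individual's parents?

Each parent–offspring link contributes a factor of 1/2, and independent paths through distinct common ancestors add.
Full sibs share both parents — two paths of length 2: r = 2·(1/2)^2 = 1/2.

0.5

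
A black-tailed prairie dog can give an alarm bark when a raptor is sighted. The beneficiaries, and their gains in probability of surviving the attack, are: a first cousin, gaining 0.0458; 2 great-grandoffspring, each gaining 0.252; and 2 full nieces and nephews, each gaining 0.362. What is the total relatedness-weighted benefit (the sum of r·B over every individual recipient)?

r to a first cousin = 1/8 (first cousins share one grandparent pair — two paths of length 4: r = 2·(1/2)^4 = 1/8).
r to a great-grandoffspring = 1/8 (three parent–offspring links: r = (1/2)^3 = 1/8).
r to a full niece or nephew = 0.25 (full aunt/uncle↔niece/nephew: two paths of length 3 through the shared grandparent pair: r = 2·(1/2)^3 = 1/4).
Summing one r·B term per recipient: 1·0.125·0.0458 + 2·0.125·0.252 + 2·0.25·0.362 = 0.249725.

0.249725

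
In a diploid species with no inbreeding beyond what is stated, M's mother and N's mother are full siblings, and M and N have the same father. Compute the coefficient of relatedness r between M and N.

0.375

Independent pedigree routes through distinct common ancestors add.
M and N are related in two ways: first cousins through their mothers (r = 1/8) and half-sibs through their shared father (r = 1/4).
r = 1/8 + 1/4 = 3/8 = 0.375.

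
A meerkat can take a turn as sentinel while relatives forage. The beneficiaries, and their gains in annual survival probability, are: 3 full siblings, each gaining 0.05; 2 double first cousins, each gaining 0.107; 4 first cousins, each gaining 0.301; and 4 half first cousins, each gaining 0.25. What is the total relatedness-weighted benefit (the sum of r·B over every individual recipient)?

r to a full sibling = 1/2 (full sibs share both parents — two paths of length 2: r = 2·(1/2)^2 = 1/2).
r to a double first cousin = 0.25 (double first cousins share both grandparent pairs — four paths of length 4: r = 4·(1/2)^4 = 1/4).
r to a first cousin = 1/8 (first cousins share one grandparent pair — two paths of length 4: r = 2·(1/2)^4 = 1/8).
r to a half first cousin = 0.0625 (half first cousins share one grandparent — one path of length 4: r = (1/2)^4 = 1/16).
Summing one r·B term per recipient: 3·0.5·0.05 + 2·0.25·0.107 + 4·0.125·0.301 + 4·0.0625·0.25 = 0.3415.

0.3415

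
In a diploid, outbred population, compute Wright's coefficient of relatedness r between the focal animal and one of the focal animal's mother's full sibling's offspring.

Each parent–offspring link contributes a factor of 1/2, and independent paths through distinct common ancestors add.
First cousins share one grandparent pair — two paths of length 4: r = 2·(1/2)^4 = 1/8.

0.125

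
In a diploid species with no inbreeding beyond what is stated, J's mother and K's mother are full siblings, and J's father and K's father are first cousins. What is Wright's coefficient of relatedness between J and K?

Independent pedigree routes through distinct common ancestors add.
J and K are related in two ways: first cousins through their mothers (r = 1/8) and second cousins through their fathers (r = 1/32).
r = 1/8 + 1/32 = 5/32 = 0.15625.

0.15625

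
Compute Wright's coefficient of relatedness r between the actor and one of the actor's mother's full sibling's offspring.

0.125

Each parent–offspring link contributes a factor of 1/2, and independent paths through distinct common ancestors add.
First cousins share one grandparent pair — two paths of length 4: r = 2·(1/2)^4 = 1/8.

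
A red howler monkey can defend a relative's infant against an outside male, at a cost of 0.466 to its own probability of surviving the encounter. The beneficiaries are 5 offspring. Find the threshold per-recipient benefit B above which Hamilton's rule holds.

r to an offspring = 1/2 (one parent–offspring link: r = (1/2)^1 = 1/2).
Hamilton's rule with n recipients of equal r: n·r·B > C, so B > C/(n·r) = 0.466/(5·0.5) = 0.1864.

0.1864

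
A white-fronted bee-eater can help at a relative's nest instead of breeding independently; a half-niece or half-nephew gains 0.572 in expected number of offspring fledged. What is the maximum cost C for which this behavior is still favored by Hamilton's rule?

0.0715

r to a half-niece or half-nephew = 1/8 (half-aunt/uncle↔niece/nephew: one path of length 3: r = (1/2)^3 = 1/8).
Hamilton's rule: n·r·B > C, so the trait is favored while C < n·r·B = 1·0.125·0.572 = 0.0715.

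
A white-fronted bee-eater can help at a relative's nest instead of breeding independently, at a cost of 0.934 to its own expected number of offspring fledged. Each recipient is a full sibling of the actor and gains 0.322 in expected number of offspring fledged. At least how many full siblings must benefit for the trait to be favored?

r to a full sibling = 0.5 (full sibs share both parents — two paths of length 2: r = 2·(1/2)^2 = 1/2).
Hamilton's rule: n·r·B > C  ⇒  n > C/(r·B) = 0.934/(0.5·0.322) = 5.801.
The smallest integer exceeding 5.801 is 6.

6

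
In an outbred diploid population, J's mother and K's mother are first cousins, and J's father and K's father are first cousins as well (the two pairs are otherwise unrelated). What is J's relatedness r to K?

0.0625

Wright's path rule: contributions from independent ancestry routes add.
J and K are related in two ways: second cousins through their mothers (r = 1/32) and second cousins through their fathers (r = 1/32).
r = 1/32 + 1/32 = 0.0625.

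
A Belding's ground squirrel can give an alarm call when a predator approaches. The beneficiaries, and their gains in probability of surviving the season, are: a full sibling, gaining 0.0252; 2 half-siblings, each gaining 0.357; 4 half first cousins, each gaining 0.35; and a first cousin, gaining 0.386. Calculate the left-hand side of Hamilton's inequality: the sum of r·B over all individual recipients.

r to a full sibling = 0.5 (full sibs share both parents — two paths of length 2: r = 2·(1/2)^2 = 1/2).
r to a half-sibling = 0.25 (half-sibs share one parent — one path of length 2: r = (1/2)^2 = 1/4).
r to a half first cousin = 1/16 (half first cousins share one grandparent — one path of length 4: r = (1/2)^4 = 1/16).
r to a first cousin = 1/8 (first cousins share one grandparent pair — two paths of length 4: r = 2·(1/2)^4 = 1/8).
Summing one r·B term per recipient: 1·0.5·0.0252 + 2·0.25·0.357 + 4·0.0625·0.35 + 1·0.125·0.386 = 0.32685.

0.32685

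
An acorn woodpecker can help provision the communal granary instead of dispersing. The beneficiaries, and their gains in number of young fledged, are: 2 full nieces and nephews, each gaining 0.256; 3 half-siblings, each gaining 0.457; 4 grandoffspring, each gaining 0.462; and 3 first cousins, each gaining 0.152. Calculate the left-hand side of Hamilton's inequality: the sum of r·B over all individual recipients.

0.98975

r to a full niece or nephew = 1/4 (full aunt/uncle↔niece/nephew: two paths of length 3 through the shared grandparent pair: r = 2·(1/2)^3 = 1/4).
r to a half-sibling = 1/4 (half-sibs share one parent — one path of length 2: r = (1/2)^2 = 1/4).
r to a grandoffspring = 0.25 (two parent–offspring links: r = (1/2)^2 = 1/4).
r to a first cousin = 0.125 (first cousins share one grandparent pair — two paths of length 4: r = 2·(1/2)^4 = 1/8).
Summing one r·B term per recipient: 2·0.25·0.256 + 3·0.25·0.457 + 4·0.25·0.462 + 3·0.125·0.152 = 0.98975.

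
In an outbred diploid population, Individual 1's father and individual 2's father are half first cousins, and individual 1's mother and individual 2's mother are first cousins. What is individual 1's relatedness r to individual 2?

0.046875

Relatedness sums over independent paths through distinct common ancestors.
Individual 1 and individual 2 are related in two ways: half second cousins through their fathers (r = 1/64) and second cousins through their mothers (r = 1/32).
r = 1/64 + 1/32 = 3/64 = 0.046875.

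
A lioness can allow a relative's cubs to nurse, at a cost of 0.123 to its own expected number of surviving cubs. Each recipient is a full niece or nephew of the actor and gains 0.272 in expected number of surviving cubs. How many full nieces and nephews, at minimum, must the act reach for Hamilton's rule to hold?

r to a full niece or nephew = 0.25 (full aunt/uncle↔niece/nephew: two paths of length 3 through the shared grandparent pair: r = 2·(1/2)^3 = 1/4).
Hamilton's rule: n·r·B > C  ⇒  n > C/(r·B) = 0.123/(0.25·0.272) = 1.809.
The smallest integer exceeding 1.809 is 2.

2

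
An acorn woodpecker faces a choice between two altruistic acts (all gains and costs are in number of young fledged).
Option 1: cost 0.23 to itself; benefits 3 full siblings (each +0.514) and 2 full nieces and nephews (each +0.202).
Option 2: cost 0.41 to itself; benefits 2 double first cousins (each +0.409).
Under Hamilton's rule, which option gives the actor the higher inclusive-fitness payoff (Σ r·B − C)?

Option 1

Option 1: r to a full sibling = 0.5.
Option 1: r to a full niece or nephew = 0.25.
Option 1: Σ r·B − C = (3·0.5·0.514 + 2·0.25·0.202) − 0.23 = 0.642.
Option 2: r to a double first cousin = 0.25.
Option 2: Σ r·B − C = (2·0.25·0.409) − 0.41 = -0.2055.
Option 1 has the higher net inclusive-fitness payoff.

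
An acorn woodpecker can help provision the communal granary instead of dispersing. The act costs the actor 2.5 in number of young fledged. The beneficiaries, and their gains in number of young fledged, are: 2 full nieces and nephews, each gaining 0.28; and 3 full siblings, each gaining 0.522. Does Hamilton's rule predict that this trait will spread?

Hamilton's rule: the trait is favored when the sum of r·B over every recipient exceeds the actor's cost C.
r to a full niece or nephew = 1/4 (full aunt/uncle↔niece/nephew: two paths of length 3 through the shared grandparent pair: r = 2·(1/2)^3 = 1/4).
r to a full sibling = 0.5 (full sibs share both parents — two paths of length 2: r = 2·(1/2)^2 = 1/2).
Summing one r·B term per recipient: 2·0.25·0.28 + 3·0.5·0.522 = 0.923.
0.923 < 2.5: the indirect benefit is less than the cost.

No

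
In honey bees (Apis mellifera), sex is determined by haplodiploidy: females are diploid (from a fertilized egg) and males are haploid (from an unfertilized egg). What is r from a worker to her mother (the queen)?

One meiotic link between diploid queen and diploid daughter: r = 1/2.

0.5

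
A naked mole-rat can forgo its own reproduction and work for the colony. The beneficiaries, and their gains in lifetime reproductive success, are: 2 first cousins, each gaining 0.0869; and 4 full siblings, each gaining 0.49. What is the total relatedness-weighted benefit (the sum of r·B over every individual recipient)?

r to a first cousin = 1/8 (first cousins share one grandparent pair — two paths of length 4: r = 2·(1/2)^4 = 1/8).
r to a full sibling = 1/2 (full sibs share both parents — two paths of length 2: r = 2·(1/2)^2 = 1/2).
Summing one r·B term per recipient: 2·0.125·0.0869 + 4·0.5·0.49 = 1.001725.

1.001725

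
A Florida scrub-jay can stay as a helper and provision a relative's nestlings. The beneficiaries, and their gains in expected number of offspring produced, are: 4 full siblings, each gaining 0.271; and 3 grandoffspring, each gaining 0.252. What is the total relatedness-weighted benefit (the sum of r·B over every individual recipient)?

0.731

r to a full sibling = 0.5 (full sibs share both parents — two paths of length 2: r = 2·(1/2)^2 = 1/2).
r to a grandoffspring = 1/4 (two parent–offspring links: r = (1/2)^2 = 1/4).
Summing one r·B term per recipient: 4·0.5·0.271 + 3·0.25·0.252 = 0.731.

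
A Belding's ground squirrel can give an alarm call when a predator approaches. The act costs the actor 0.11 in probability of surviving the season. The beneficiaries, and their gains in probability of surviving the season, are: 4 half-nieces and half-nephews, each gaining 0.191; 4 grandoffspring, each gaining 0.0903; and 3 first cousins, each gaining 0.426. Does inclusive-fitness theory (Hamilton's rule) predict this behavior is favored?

Yes

Hamilton's rule: the trait is favored when the sum of r·B over every recipient exceeds the actor's cost C.
r to a half-niece or half-nephew = 1/8 (half-aunt/uncle↔niece/nephew: one path of length 3: r = (1/2)^3 = 1/8).
r to a grandoffspring = 0.25 (two parent–offspring links: r = (1/2)^2 = 1/4).
r to a first cousin = 0.125 (first cousins share one grandparent pair — two paths of length 4: r = 2·(1/2)^4 = 1/8).
Summing one r·B term per recipient: 4·0.125·0.191 + 4·0.25·0.0903 + 3·0.125·0.426 = 0.34555.
0.34555 > 0.11: the indirect benefit exceeds the cost.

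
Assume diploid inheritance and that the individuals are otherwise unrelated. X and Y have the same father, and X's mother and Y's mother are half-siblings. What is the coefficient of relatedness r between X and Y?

0.3125

Wright's path rule: contributions from independent ancestry routes add.
X and Y are related in two ways: half-sibs through their shared father (r = 1/4) and half first cousins through their mothers (r = 1/16).
r = 1/4 + 1/16 = 5/16 = 0.3125.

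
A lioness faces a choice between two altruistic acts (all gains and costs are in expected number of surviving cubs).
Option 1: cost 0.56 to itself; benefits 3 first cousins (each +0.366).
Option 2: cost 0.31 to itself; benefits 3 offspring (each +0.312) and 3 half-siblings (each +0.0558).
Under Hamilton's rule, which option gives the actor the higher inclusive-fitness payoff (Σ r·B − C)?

Option 2

Option 1: r to a first cousin = 0.125.
Option 1: Σ r·B − C = (3·0.125·0.366) − 0.56 = -0.42275.
Option 2: r to an offspring = 0.5.
Option 2: r to a half-sibling = 0.25.
Option 2: Σ r·B − C = (3·0.5·0.312 + 3·0.25·0.0558) − 0.31 = 0.19985.
Option 2 has the higher net inclusive-fitness payoff.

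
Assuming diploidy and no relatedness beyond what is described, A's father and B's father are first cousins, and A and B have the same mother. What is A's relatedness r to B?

With two independent routes of shared ancestry, r is the sum of the two contributions.
A and B are related in two ways: second cousins through their fathers (r = 1/32) and half-sibs through their shared mother (r = 1/4).
r = 1/32 + 1/4 = 9/32 = 0.28125.

0.28125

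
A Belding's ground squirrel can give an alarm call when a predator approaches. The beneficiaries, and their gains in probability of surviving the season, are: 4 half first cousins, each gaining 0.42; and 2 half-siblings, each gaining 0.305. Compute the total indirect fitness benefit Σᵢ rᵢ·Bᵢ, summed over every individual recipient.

0.2575

r to a half first cousin = 0.0625 (half first cousins share one grandparent — one path of length 4: r = (1/2)^4 = 1/16).
r to a half-sibling = 0.25 (half-sibs share one parent — one path of length 2: r = (1/2)^2 = 1/4).
Summing one r·B term per recipient: 4·0.0625·0.42 + 2·0.25·0.305 = 0.2575.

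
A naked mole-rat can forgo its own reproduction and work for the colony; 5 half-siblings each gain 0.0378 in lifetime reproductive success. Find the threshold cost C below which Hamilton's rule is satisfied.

r to a half-sibling = 1/4 (half-sibs share one parent — one path of length 2: r = (1/2)^2 = 1/4).
Hamilton's rule: n·r·B > C, so the trait is favored while C < n·r·B = 5·0.25·0.0378 = 0.04725.

0.04725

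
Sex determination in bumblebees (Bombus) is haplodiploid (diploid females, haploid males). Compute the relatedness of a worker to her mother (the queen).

One meiotic link between diploid queen and diploid daughter: r = 1/2.

0.5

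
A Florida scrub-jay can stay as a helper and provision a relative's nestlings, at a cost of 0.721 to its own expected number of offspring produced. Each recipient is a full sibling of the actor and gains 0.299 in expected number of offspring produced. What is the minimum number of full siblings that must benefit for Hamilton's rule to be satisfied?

r to a full sibling = 0.5 (full sibs share both parents — two paths of length 2: r = 2·(1/2)^2 = 1/2).
Hamilton's rule: n·r·B > C  ⇒  n > C/(r·B) = 0.721/(0.5·0.299) = 4.823.
The smallest integer exceeding 4.823 is 5.

5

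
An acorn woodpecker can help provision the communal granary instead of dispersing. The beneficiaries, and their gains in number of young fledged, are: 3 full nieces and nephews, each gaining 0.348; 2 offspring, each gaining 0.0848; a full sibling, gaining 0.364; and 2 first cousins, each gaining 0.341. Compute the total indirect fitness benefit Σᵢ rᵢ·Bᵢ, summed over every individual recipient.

r to a full niece or nephew = 1/4 (full aunt/uncle↔niece/nephew: two paths of length 3 through the shared grandparent pair: r = 2·(1/2)^3 = 1/4).
r to an offspring = 0.5 (one parent–offspring link: r = (1/2)^1 = 1/2).
r to a full sibling = 1/2 (full sibs share both parents — two paths of length 2: r = 2·(1/2)^2 = 1/2).
r to a first cousin = 1/8 (first cousins share one grandparent pair — two paths of length 4: r = 2·(1/2)^4 = 1/8).
Summing one r·B term per recipient: 3·0.25·0.348 + 2·0.5·0.0848 + 1·0.5·0.364 + 2·0.125·0.341 = 0.61305.

0.61305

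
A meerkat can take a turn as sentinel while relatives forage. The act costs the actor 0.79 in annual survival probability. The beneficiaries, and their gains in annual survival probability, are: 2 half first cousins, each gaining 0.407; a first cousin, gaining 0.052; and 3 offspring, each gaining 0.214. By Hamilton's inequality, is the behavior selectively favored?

Hamilton's rule: the trait is favored when the sum of r·B over every recipient exceeds the actor's cost C.
r to a half first cousin = 1/16 (half first cousins share one grandparent — one path of length 4: r = (1/2)^4 = 1/16).
r to a first cousin = 0.125 (first cousins share one grandparent pair — two paths of length 4: r = 2·(1/2)^4 = 1/8).
r to an offspring = 1/2 (one parent–offspring link: r = (1/2)^1 = 1/2).
Summing one r·B term per recipient: 2·0.0625·0.407 + 1·0.125·0.052 + 3·0.5·0.214 = 0.378375.
0.378375 < 0.79: the indirect benefit is less than the cost.

No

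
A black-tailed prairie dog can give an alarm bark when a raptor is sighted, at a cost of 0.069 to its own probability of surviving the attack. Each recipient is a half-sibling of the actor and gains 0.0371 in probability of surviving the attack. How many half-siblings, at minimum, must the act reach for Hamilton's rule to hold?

r to a half-sibling = 0.25 (half-sibs share one parent — one path of length 2: r = (1/2)^2 = 1/4).
Hamilton's rule: n·r·B > C  ⇒  n > C/(r·B) = 0.069/(0.25·0.0371) = 7.439.
The smallest integer exceeding 7.439 is 8.

8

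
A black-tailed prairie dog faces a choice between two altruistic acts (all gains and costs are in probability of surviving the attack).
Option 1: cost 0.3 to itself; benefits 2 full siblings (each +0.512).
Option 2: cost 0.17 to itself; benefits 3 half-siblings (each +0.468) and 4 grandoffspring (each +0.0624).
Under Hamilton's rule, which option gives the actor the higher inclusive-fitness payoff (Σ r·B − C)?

Option 1: r to a full sibling = 0.5.
Option 1: Σ r·B − C = (2·0.5·0.512) − 0.3 = 0.212.
Option 2: r to a half-sibling = 0.25.
Option 2: r to a grandoffspring = 0.25.
Option 2: Σ r·B − C = (3·0.25·0.468 + 4·0.25·0.0624) − 0.17 = 0.2434.
Option 2 has the higher net inclusive-fitness payoff.

Option 2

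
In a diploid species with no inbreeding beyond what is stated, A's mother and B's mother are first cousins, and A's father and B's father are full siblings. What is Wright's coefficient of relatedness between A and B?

Wright's path rule: contributions from independent ancestry routes add.
A and B are related in two ways: second cousins through their mothers (r = 1/32) and first cousins through their fathers (r = 1/8).
r = 1/32 + 1/8 = 0.15625.

0.15625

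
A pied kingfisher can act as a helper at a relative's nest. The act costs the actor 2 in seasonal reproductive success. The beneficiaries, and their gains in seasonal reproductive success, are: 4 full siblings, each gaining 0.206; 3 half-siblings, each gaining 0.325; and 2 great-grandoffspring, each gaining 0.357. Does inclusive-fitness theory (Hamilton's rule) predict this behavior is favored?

Hamilton's rule: the trait is favored when the sum of r·B over every recipient exceeds the actor's cost C.
r to a full sibling = 0.5 (full sibs share both parents — two paths of length 2: r = 2·(1/2)^2 = 1/2).
r to a half-sibling = 1/4 (half-sibs share one parent — one path of length 2: r = (1/2)^2 = 1/4).
r to a great-grandoffspring = 0.125 (three parent–offspring links: r = (1/2)^3 = 1/8).
Summing one r·B term per recipient: 4·0.5·0.206 + 3·0.25·0.325 + 2·0.125·0.357 = 0.745.
0.745 < 2: the indirect benefit is less than the cost.

No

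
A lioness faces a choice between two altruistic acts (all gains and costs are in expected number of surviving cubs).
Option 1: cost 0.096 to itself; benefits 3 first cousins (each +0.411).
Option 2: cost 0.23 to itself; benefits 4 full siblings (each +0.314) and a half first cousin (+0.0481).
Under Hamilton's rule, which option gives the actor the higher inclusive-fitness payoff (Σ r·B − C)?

Option 2

Option 1: r to a first cousin = 0.125.
Option 1: Σ r·B − C = (3·0.125·0.411) − 0.096 = 0.058125.
Option 2: r to a full sibling = 0.5.
Option 2: r to a half first cousin = 0.0625.
Option 2: Σ r·B − C = (4·0.5·0.314 + 1·0.0625·0.0481) − 0.23 = 0.40100625.
Option 2 has the higher net inclusive-fitness payoff.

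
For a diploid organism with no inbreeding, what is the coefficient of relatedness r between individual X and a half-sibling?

Each parent–offspring link contributes a factor of 1/2, and independent paths through distinct common ancestors add.
Half-sibs share one parent — one path of length 2: r = (1/2)^2 = 1/4.

0.25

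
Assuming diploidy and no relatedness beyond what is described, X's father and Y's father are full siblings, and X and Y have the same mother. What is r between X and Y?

Relatedness sums over independent paths through distinct common ancestors.
X and Y are related in two ways: first cousins through their fathers (r = 1/8) and half-sibs through their shared mother (r = 1/4).
r = 1/8 + 1/4 = 0.375.

0.375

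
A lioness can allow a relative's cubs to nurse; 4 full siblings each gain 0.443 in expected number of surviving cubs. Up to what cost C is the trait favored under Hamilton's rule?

0.886

r to a full sibling = 1/2 (full sibs share both parents — two paths of length 2: r = 2·(1/2)^2 = 1/2).
Hamilton's rule: n·r·B > C, so the trait is favored while C < n·r·B = 4·0.5·0.443 = 0.886.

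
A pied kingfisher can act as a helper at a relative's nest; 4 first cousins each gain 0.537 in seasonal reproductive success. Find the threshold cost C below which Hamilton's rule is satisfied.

r to a first cousin = 0.125 (first cousins share one grandparent pair — two paths of length 4: r = 2·(1/2)^4 = 1/8).
Hamilton's rule: n·r·B > C, so the trait is favored while C < n·r·B = 4·0.125·0.537 = 0.2685.

0.2685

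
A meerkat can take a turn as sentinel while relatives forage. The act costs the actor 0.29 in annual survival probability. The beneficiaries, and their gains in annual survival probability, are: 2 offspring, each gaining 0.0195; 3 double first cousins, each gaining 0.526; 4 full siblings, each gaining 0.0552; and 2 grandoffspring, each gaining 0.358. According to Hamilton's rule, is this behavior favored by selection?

Hamilton's rule: the trait is favored when the sum of r·B over every recipient exceeds the actor's cost C.
r to an offspring = 1/2 (one parent–offspring link: r = (1/2)^1 = 1/2).
r to a double first cousin = 0.25 (double first cousins share both grandparent pairs — four paths of length 4: r = 4·(1/2)^4 = 1/4).
r to a full sibling = 0.5 (full sibs share both parents — two paths of length 2: r = 2·(1/2)^2 = 1/2).
r to a grandoffspring = 0.25 (two parent–offspring links: r = (1/2)^2 = 1/4).
Summing one r·B term per recipient: 2·0.5·0.0195 + 3·0.25·0.526 + 4·0.5·0.0552 + 2·0.25·0.358 = 0.7034.
0.7034 > 0.29: the indirect benefit exceeds the cost.

Yes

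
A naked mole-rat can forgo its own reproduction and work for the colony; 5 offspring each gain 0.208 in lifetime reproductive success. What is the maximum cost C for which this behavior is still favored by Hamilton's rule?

r to an offspring = 1/2 (one parent–offspring link: r = (1/2)^1 = 1/2).
Hamilton's rule: n·r·B > C, so the trait is favored while C < n·r·B = 5·0.5·0.208 = 0.52.

0.52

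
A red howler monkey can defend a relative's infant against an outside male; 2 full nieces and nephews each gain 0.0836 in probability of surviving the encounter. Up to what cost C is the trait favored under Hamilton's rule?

r to a full niece or nephew = 1/4 (full aunt/uncle↔niece/nephew: two paths of length 3 through the shared grandparent pair: r = 2·(1/2)^3 = 1/4).
Hamilton's rule: n·r·B > C, so the trait is favored while C < n·r·B = 2·0.25·0.0836 = 0.0418.

0.0418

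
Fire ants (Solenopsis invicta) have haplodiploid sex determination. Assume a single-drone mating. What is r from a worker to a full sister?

Haplodiploid full sisters inherit their father's entire haploid genome identically (contributing 1/2) and on average half of their mother's contribution (1/2 · 1/2 = 1/4); r = 1/2 + 1/4 = 3/4.

0.75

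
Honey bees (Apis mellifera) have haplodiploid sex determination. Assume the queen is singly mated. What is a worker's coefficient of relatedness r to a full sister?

Haplodiploid full sisters inherit their father's entire haploid genome identically (contributing 1/2) and on average half of their mother's contribution (1/2 · 1/2 = 1/4); r = 1/2 + 1/4 = 3/4.

0.75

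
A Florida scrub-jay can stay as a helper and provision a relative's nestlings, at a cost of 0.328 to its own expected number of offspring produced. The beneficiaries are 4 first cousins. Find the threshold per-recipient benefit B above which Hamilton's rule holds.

r to a first cousin = 0.125 (first cousins share one grandparent pair — two paths of length 4: r = 2·(1/2)^4 = 1/8).
Hamilton's rule with n recipients of equal r: n·r·B > C, so B > C/(n·r) = 0.328/(4·0.125) = 0.656.

0.656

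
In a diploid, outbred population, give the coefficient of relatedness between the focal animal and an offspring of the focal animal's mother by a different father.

0.25

Each parent–offspring link contributes a factor of 1/2, and independent paths through distinct common ancestors add.
Half-sibs share one parent — one path of length 2: r = (1/2)^2 = 1/4.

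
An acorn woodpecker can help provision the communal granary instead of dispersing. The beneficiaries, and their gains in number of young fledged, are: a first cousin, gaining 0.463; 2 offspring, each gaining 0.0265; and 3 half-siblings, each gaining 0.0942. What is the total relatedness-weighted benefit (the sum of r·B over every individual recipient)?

r to a first cousin = 0.125 (first cousins share one grandparent pair — two paths of length 4: r = 2·(1/2)^4 = 1/8).
r to an offspring = 1/2 (one parent–offspring link: r = (1/2)^1 = 1/2).
r to a half-sibling = 1/4 (half-sibs share one parent — one path of length 2: r = (1/2)^2 = 1/4).
Summing one r·B term per recipient: 1·0.125·0.463 + 2·0.5·0.0265 + 3·0.25·0.0942 = 0.155025.

0.155025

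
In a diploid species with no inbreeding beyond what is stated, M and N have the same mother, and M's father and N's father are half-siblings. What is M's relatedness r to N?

With two independent routes of shared ancestry, r is the sum of the two contributions.
M and N are related in two ways: half-sibs through their shared mother (r = 1/4) and half first cousins through their fathers (r = 1/16).
r = 1/4 + 1/16 = 0.3125.

0.3125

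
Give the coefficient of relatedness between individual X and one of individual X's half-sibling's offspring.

Each parent–offspring link contributes a factor of 1/2, and independent paths through distinct common ancestors add.
Half-aunt/uncle↔niece/nephew: one path of length 3: r = (1/2)^3 = 1/8.

0.125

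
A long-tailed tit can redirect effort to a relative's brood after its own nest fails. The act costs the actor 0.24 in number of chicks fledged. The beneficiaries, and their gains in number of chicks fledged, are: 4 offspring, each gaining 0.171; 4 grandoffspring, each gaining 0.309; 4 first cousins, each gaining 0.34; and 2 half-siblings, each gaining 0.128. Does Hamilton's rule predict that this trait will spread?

Yes

Hamilton's rule: the trait is favored when the sum of r·B over every recipient exceeds the actor's cost C.
r to an offspring = 1/2 (one parent–offspring link: r = (1/2)^1 = 1/2).
r to a grandoffspring = 0.25 (two parent–offspring links: r = (1/2)^2 = 1/4).
r to a first cousin = 0.125 (first cousins share one grandparent pair — two paths of length 4: r = 2·(1/2)^4 = 1/8).
r to a half-sibling = 1/4 (half-sibs share one parent — one path of length 2: r = (1/2)^2 = 1/4).
Summing one r·B term per recipient: 4·0.5·0.171 + 4·0.25·0.309 + 4·0.125·0.34 + 2·0.25·0.128 = 0.885.
0.885 > 0.24: the indirect benefit exceeds the cost.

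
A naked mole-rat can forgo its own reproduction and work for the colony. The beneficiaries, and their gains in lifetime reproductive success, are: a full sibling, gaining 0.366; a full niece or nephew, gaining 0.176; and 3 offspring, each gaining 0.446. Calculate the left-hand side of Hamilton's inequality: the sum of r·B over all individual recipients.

0.896

r to a full sibling = 1/2 (full sibs share both parents — two paths of length 2: r = 2·(1/2)^2 = 1/2).
r to a full niece or nephew = 1/4 (full aunt/uncle↔niece/nephew: two paths of length 3 through the shared grandparent pair: r = 2·(1/2)^3 = 1/4).
r to an offspring = 1/2 (one parent–offspring link: r = (1/2)^1 = 1/2).
Summing one r·B term per recipient: 1·0.5·0.366 + 1·0.25·0.176 + 3·0.5·0.446 = 0.896.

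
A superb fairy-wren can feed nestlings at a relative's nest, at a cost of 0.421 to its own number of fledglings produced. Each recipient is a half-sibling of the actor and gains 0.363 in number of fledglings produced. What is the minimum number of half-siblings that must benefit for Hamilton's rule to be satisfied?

r to a half-sibling = 0.25 (half-sibs share one parent — one path of length 2: r = (1/2)^2 = 1/4).
Hamilton's rule: n·r·B > C  ⇒  n > C/(r·B) = 0.421/(0.25·0.363) = 4.639.
The smallest integer exceeding 4.639 is 5.

5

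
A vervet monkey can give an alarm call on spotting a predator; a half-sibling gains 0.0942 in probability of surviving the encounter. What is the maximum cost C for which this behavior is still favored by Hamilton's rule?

r to a half-sibling = 0.25 (half-sibs share one parent — one path of length 2: r = (1/2)^2 = 1/4).
Hamilton's rule: n·r·B > C, so the trait is favored while C < n·r·B = 1·0.25·0.0942 = 0.02355.

0.02355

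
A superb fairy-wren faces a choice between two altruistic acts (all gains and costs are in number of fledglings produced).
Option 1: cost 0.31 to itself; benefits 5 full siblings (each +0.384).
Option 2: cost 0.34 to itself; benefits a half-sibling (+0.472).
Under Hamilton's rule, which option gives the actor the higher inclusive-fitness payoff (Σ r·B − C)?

Option 1: r to a full sibling = 0.5.
Option 1: Σ r·B − C = (5·0.5·0.384) − 0.31 = 0.65.
Option 2: r to a half-sibling = 0.25.
Option 2: Σ r·B − C = (1·0.25·0.472) − 0.34 = -0.222.
Option 1 has the higher net inclusive-fitness payoff.

Option 1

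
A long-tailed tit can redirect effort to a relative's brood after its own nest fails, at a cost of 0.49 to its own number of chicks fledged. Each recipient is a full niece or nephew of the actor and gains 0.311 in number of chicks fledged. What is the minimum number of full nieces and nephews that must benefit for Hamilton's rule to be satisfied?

7

r to a full niece or nephew = 0.25 (full aunt/uncle↔niece/nephew: two paths of length 3 through the shared grandparent pair: r = 2·(1/2)^3 = 1/4).
Hamilton's rule: n·r·B > C  ⇒  n > C/(r·B) = 0.49/(0.25·0.311) = 6.302.
The smallest integer exceeding 6.302 is 7.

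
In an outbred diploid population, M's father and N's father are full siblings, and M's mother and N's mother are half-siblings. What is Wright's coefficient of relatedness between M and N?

0.1875

Wright's path rule: contributions from independent ancestry routes add.
M and N are related in two ways: first cousins through their fathers (r = 1/8) and half first cousins through their mothers (r = 1/16).
r = 1/8 + 1/16 = 0.1875.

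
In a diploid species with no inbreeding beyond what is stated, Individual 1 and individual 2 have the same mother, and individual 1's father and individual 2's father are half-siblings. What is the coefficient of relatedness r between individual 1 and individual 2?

0.3125

Relatedness sums over independent paths through distinct common ancestors.
Individual 1 and individual 2 are related in two ways: half-sibs through their shared mother (r = 1/4) and half first cousins through their fathers (r = 1/16).
r = 1/4 + 1/16 = 5/16 = 0.3125.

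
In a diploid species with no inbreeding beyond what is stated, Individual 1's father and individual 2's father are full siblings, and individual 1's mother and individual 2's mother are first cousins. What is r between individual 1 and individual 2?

0.15625

Wright's path rule: contributions from independent ancestry routes add.
Individual 1 and individual 2 are related in two ways: first cousins through their fathers (r = 1/8) and second cousins through their mothers (r = 1/32).
r = 1/8 + 1/32 = 5/32 = 0.15625.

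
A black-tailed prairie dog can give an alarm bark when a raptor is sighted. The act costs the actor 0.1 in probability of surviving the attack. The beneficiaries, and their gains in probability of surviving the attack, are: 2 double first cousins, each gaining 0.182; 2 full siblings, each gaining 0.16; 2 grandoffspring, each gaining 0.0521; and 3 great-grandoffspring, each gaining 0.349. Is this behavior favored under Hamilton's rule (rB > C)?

Hamilton's rule: the trait is favored when the sum of r·B over every recipient exceeds the actor's cost C.
r to a double first cousin = 0.25 (double first cousins share both grandparent pairs — four paths of length 4: r = 4·(1/2)^4 = 1/4).
r to a full sibling = 0.5 (full sibs share both parents — two paths of length 2: r = 2·(1/2)^2 = 1/2).
r to a grandoffspring = 1/4 (two parent–offspring links: r = (1/2)^2 = 1/4).
r to a great-grandoffspring = 0.125 (three parent–offspring links: r = (1/2)^3 = 1/8).
Summing one r·B term per recipient: 2·0.25·0.182 + 2·0.5·0.16 + 2·0.25·0.0521 + 3·0.125·0.349 = 0.407925.
0.407925 > 0.1: the indirect benefit exceeds the cost.

Yes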